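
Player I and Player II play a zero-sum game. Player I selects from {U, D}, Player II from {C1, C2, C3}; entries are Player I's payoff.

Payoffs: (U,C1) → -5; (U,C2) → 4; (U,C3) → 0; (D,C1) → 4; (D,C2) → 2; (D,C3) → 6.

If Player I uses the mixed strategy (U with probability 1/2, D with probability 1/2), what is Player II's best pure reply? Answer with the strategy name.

If Player II plays C1, Player I's expected payoff is (1/2)·(-5) + (1/2)·4 = -1/2.
If Player II plays C2, Player I's expected payoff is (1/2)·4 + (1/2)·2 = 3.
If Player II plays C3, Player I's expected payoff is (1/2)·0 + (1/2)·6 = 3.
Player II minimizes Player I's payoff; the smallest is -1/2, so the best response is C1.

C1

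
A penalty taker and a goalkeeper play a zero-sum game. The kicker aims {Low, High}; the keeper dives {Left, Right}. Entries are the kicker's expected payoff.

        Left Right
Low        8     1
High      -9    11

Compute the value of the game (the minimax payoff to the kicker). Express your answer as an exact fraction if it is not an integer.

Row minima: Low → 1, High → -9; maximin = 1.
Column maxima: Left → 8, Right → 11; minimax = 8.
1 ≠ 8, so there is no saddle point; optimal play is mixed.
Let the kicker play Low with probability p. Expected payoff against Left: 8p + (-9)(1−p) = 17p − 9; against Right: 1p + 11(1−p) = −10p + 11.
Setting these equal: 17p − 9 = −10p + 11 ⇒ 27p = 20 ⇒ p = 20/27, and the value is (17)·(20/27) − 9 = 97/27.
For the keeper: with q = P(Left), equating Low's and High's payoffs gives 7q + 1 = −20q + 11 ⇒ q = 10/27.

97/27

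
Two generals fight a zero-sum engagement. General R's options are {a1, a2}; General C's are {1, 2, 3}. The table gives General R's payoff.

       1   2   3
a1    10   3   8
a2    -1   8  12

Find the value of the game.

83/16

Row minima: a1 → 3, a2 → -1; maximin = 3.
Column maxima: 1 → 10, 2 → 8, 3 → 12; minimax = 8.
3 ≠ 8, so there is no saddle point; optimal play is mixed.
3 is strictly dominated by 2 (it gives General R strictly more in every row), so General C never plays it.
On the remaining 2×2 (a1, a2 vs 1, 2):
Let General R play a1 with probability p. Expected payoff against 1: 10p + (-1)(1−p) = 11p − 1; against 2: 3p + 8(1−p) = −5p + 8.
Setting these equal: 11p − 1 = −5p + 8 ⇒ 16p = 9 ⇒ p = 9/16, and the value is (11)·(9/16) − 1 = 83/16.
For General C: with q = P(1), equating a1's and a2's payoffs gives 7q + 3 = −9q + 8 ⇒ q = 5/16.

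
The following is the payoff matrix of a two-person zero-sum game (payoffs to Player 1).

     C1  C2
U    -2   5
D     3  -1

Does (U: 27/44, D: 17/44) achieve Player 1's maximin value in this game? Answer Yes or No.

No

Against C1 this mix gives (27/44)·(-2) + (17/44)·3 = -3/44.
Against C2 this mix gives (27/44)·5 + (17/44)·(-1) = 59/22.
Player 2 will play C1, holding Player 1 to -3/44. Shifting weight toward the row that does better against C1 would raise this floor (the equalizing mix achieves 13/11 against both C1 and C2), so the proposed strategy is not optimal.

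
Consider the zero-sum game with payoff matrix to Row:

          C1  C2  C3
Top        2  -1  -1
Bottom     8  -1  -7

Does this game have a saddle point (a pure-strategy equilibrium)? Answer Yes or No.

Row minima: Top → -1, Bottom → -7; maximin = -1.
Column maxima: C1 → 8, C2 → -1, C3 → -1; minimax = -1.
maximin = minimax = -1, so a saddle point exists.

Yes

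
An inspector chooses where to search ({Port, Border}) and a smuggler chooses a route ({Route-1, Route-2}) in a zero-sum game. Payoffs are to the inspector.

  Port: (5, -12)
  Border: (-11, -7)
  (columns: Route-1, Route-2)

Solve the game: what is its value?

Row minima: Port → -12, Border → -11; maximin = -11.
Column maxima: Route-1 → 5, Route-2 → -7; minimax = -7.
-11 ≠ -7, so there is no saddle point; optimal play is mixed.
Let the inspector play Port with probability p. Expected payoff against Route-1: 5p + (-11)(1−p) = 16p − 11; against Route-2: (-12)p + (-7)(1−p) = −5p − 7.
Setting these equal: 16p − 11 = −5p − 7 ⇒ 21p = 4 ⇒ p = 4/21, and the value is (16)·(4/21) − 11 = -167/21.
For the smuggler: with q = P(Route-1), equating Port's and Border's payoffs gives 17q − 12 = −4q − 7 ⇒ q = 5/21.

-167/21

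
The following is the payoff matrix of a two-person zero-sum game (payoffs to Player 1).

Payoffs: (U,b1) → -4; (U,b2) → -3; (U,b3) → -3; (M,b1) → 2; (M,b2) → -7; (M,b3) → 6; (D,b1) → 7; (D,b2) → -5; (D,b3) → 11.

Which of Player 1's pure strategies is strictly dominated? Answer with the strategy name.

M

D gives a strictly higher payoff than M against every column: 7 > 2, -5 > -7, 11 > 6.
So M is strictly dominated and Player 1 never plays it.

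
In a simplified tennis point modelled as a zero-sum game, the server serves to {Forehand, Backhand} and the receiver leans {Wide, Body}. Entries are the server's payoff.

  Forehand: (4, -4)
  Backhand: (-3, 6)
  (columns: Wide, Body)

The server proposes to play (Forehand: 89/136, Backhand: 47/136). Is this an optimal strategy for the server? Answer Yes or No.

No

Against Wide this mix gives (89/136)·4 + (47/136)·(-3) = 215/136.
Against Body this mix gives (89/136)·(-4) + (47/136)·6 = -37/68.
The receiver will play Body, holding the server to -37/68. Shifting weight toward the row that does better against Body would raise this floor (the equalizing mix achieves 12/17 against both Body and Wide), so the proposed strategy is not optimal.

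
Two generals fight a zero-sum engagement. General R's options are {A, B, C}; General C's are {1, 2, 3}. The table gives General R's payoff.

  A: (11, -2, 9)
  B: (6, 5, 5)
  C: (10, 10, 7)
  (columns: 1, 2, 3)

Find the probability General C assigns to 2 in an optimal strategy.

1/7

Row minima: A → -2, B → 5, C → 7; maximin = 7.
Column maxima: 1 → 11, 2 → 10, 3 → 9; minimax = 9.
7 ≠ 9, so there is no saddle point; optimal play is mixed.
B is strictly dominated by C, so General R never plays it.
1 is strictly dominated by 3 (it gives General R strictly more in every row), so General C never plays it.
On the remaining 2×2 (A, C vs 2, 3):
Let General R play A with probability p. Expected payoff against 2: (-2)p + 10(1−p) = −12p + 10; against 3: 9p + 7(1−p) = 2p + 7.
Setting these equal: −12p + 10 = 2p + 7 ⇒ −14p = -3 ⇒ p = 3/14, and the value is (-12)·(3/14) + 10 = 52/7.
For General C: with q = P(2), equating A's and C's payoffs gives −11q + 9 = 3q + 7 ⇒ q = 1/7.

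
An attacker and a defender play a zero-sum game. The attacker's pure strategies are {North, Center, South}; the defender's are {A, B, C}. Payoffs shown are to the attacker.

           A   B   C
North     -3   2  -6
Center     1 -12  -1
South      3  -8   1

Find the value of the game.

Row minima: North → -6, Center → -12, South → -8; maximin = -6.
Column maxima: A → 3, B → 2, C → 1; minimax = 1.
-6 ≠ 1, so there is no saddle point; optimal play is mixed.
Center is strictly dominated by South, so the attacker never plays it.
A is strictly dominated by C (it gives the attacker strictly more in every row), so the defender never plays it.
On the remaining 2×2 (North, South vs B, C):
Let the attacker play North with probability p. Expected payoff against B: 2p + (-8)(1−p) = 10p − 8; against C: (-6)p + 1(1−p) = −7p + 1.
Setting these equal: 10p − 8 = −7p + 1 ⇒ 17p = 9 ⇒ p = 9/17, and the value is (10)·(9/17) − 8 = -46/17.
For the defender: with q = P(B), equating North's and South's payoffs gives 8q − 6 = −9q + 1 ⇒ q = 7/17.

-46/17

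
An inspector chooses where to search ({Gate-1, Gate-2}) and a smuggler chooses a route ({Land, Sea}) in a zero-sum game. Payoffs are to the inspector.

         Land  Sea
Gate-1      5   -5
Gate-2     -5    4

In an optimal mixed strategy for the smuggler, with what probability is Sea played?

Row minima: Gate-1 → -5, Gate-2 → -5; maximin = -5.
Column maxima: Land → 5, Sea → 4; minimax = 4.
-5 ≠ 4, so there is no saddle point; optimal play is mixed.
Let the inspector play Gate-1 with probability p. Expected payoff against Land: 5p + (-5)(1−p) = 10p − 5; against Sea: (-5)p + 4(1−p) = −9p + 4.
Setting these equal: 10p − 5 = −9p + 4 ⇒ 19p = 9 ⇒ p = 9/19, and the value is (10)·(9/19) − 5 = -5/19.
For the smuggler: with q = P(Land), equating Gate-1's and Gate-2's payoffs gives 10q − 5 = −9q + 4 ⇒ q = 9/19.

10/19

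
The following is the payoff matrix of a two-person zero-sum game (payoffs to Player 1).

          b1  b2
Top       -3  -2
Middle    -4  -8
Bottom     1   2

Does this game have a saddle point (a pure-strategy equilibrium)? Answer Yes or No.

Row minima: Top → -3, Middle → -8, Bottom → 1; maximin = 1.
Column maxima: b1 → 1, b2 → 2; minimax = 1.
maximin = minimax = 1, so a saddle point exists.

Yes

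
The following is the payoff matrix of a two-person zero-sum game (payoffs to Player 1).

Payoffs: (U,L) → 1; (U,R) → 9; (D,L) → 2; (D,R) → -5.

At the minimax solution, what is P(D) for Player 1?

Row minima: U → 1, D → -5; maximin = 1.
Column maxima: L → 2, R → 9; minimax = 2.
1 ≠ 2, so there is no saddle point; optimal play is mixed.
Let Player 1 play U with probability p. Expected payoff against L: 1p + 2(1−p) = −p + 2; against R: 9p + (-5)(1−p) = 14p − 5.
Setting these equal: −p + 2 = 14p − 5 ⇒ −15p = -7 ⇒ p = 7/15, and the value is (-1)·(7/15) + 2 = 23/15.
For Player 2: with q = P(L), equating U's and D's payoffs gives −8q + 9 = 7q − 5 ⇒ q = 14/15.

8/15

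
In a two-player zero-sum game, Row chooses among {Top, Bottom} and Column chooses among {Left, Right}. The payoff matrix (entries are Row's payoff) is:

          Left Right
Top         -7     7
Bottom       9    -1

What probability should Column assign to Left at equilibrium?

1/3

Row minima: Top → -7, Bottom → -1; maximin = -1.
Column maxima: Left → 9, Right → 7; minimax = 7.
-1 ≠ 7, so there is no saddle point; optimal play is mixed.
Let Row play Top with probability p. Expected payoff against Left: (-7)p + 9(1−p) = −16p + 9; against Right: 7p + (-1)(1−p) = 8p − 1.
Setting these equal: −16p + 9 = 8p − 1 ⇒ −24p = -10 ⇒ p = 5/12, and the value is (-16)·(5/12) + 9 = 7/3.
For Column: with q = P(Left), equating Top's and Bottom's payoffs gives −14q + 7 = 10q − 1 ⇒ q = 1/3.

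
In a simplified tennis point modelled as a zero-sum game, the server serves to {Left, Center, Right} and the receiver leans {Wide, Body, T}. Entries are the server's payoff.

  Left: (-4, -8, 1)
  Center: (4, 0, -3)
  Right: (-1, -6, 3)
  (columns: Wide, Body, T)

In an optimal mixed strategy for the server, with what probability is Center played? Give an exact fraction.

Row minima: Left → -8, Center → -3, Right → -6; maximin = -3.
Column maxima: Wide → 4, Body → 0, T → 3; minimax = 0.
-3 ≠ 0, so there is no saddle point; optimal play is mixed.
Left is strictly dominated by Right, so the server never plays it.
Wide is strictly dominated by Body (it gives the server strictly more in every row), so the receiver never plays it.
On the remaining 2×2 (Center, Right vs Body, T):
Let the server play Center with probability p. Expected payoff against Body: 0p + (-6)(1−p) = 6p − 6; against T: (-3)p + 3(1−p) = −6p + 3.
Setting these equal: 6p − 6 = −6p + 3 ⇒ 12p = 9 ⇒ p = 3/4, and the value is (6)·(3/4) − 6 = -3/2.
For the receiver: with q = P(Body), equating Center's and Right's payoffs gives 3q − 3 = −9q + 3 ⇒ q = 1/2.

3/4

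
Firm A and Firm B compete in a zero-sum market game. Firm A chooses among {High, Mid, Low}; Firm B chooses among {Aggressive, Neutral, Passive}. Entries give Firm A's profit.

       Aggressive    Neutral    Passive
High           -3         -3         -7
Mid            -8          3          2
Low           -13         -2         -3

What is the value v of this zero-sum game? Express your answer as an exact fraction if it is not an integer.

Row minima: High → -7, Mid → -8, Low → -13; maximin = -7.
Column maxima: Aggressive → -3, Neutral → 3, Passive → 2; minimax = -3.
-7 ≠ -3, so there is no saddle point; optimal play is mixed.
Low is strictly dominated by Mid, so Firm A never plays it.
Neutral is strictly dominated by Passive (it gives Firm A strictly more in every row), so Firm B never plays it.
On the remaining 2×2 (High, Mid vs Aggressive, Passive):
Let Firm A play High with probability p. Expected payoff against Aggressive: (-3)p + (-8)(1−p) = 5p − 8; against Passive: (-7)p + 2(1−p) = −9p + 2.
Setting these equal: 5p − 8 = −9p + 2 ⇒ 14p = 10 ⇒ p = 5/7, and the value is (5)·(5/7) − 8 = -31/7.
For Firm B: with q = P(Aggressive), equating High's and Mid's payoffs gives 4q − 7 = −10q + 2 ⇒ q = 9/14.

-31/7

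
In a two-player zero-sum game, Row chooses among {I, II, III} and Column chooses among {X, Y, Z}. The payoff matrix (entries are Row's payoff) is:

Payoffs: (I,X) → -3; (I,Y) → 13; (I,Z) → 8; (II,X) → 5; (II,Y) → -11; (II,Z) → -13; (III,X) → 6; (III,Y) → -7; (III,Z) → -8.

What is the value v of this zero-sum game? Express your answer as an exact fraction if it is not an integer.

24/25

Row minima: I → -3, II → -13, III → -8; maximin = -3.
Column maxima: X → 6, Y → 13, Z → 8; minimax = 6.
-3 ≠ 6, so there is no saddle point; optimal play is mixed.
II is strictly dominated by III, so Row never plays it.
Y is strictly dominated by Z (it gives Row strictly more in every row), so Column never plays it.
On the remaining 2×2 (I, III vs X, Z):
Let Row play I with probability p. Expected payoff against X: (-3)p + 6(1−p) = −9p + 6; against Z: 8p + (-8)(1−p) = 16p − 8.
Setting these equal: −9p + 6 = 16p − 8 ⇒ −25p = -14 ⇒ p = 14/25, and the value is (-9)·(14/25) + 6 = 24/25.
For Column: with q = P(X), equating I's and III's payoffs gives −11q + 8 = 14q − 8 ⇒ q = 16/25.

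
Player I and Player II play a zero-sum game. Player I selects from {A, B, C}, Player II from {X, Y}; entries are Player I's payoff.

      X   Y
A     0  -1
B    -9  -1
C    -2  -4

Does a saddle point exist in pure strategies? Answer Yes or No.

Yes

Row minima: A → -1, B → -9, C → -4; maximin = -1.
Column maxima: X → 0, Y → -1; minimax = -1.
maximin = minimax = -1, so a saddle point exists.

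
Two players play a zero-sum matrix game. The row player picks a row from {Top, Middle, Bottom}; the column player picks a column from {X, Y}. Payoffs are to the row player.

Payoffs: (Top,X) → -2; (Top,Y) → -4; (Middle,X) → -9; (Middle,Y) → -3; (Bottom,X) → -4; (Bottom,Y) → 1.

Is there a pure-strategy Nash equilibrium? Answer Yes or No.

Row minima: Top → -4, Middle → -9, Bottom → -4; maximin = -4.
Column maxima: X → -2, Y → 1; minimax = -2.
-4 ≠ -2, so no pure-strategy equilibrium exists.

No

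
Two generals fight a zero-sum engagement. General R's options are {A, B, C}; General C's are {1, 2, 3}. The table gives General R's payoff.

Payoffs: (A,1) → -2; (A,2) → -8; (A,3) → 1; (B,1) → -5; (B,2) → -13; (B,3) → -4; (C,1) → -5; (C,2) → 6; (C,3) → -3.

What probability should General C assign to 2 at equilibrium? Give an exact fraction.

Row minima: A → -8, B → -13, C → -5; maximin = -5.
Column maxima: 1 → -2, 2 → 6, 3 → 1; minimax = -2.
-5 ≠ -2, so there is no saddle point; optimal play is mixed.
B is strictly dominated by A, so General R never plays it.
3 is strictly dominated by 1 (it gives General R strictly more in every row), so General C never plays it.
On the remaining 2×2 (A, C vs 1, 2):
Let General R play A with probability p. Expected payoff against 1: (-2)p + (-5)(1−p) = 3p − 5; against 2: (-8)p + 6(1−p) = −14p + 6.
Setting these equal: 3p − 5 = −14p + 6 ⇒ 17p = 11 ⇒ p = 11/17, and the value is (3)·(11/17) − 5 = -52/17.
For General C: with q = P(1), equating A's and C's payoffs gives 6q − 8 = −11q + 6 ⇒ q = 14/17.

3/17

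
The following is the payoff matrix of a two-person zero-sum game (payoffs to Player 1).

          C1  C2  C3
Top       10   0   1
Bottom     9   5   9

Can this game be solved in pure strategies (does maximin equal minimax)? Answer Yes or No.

Yes

Row minima: Top → 0, Bottom → 5; maximin = 5.
Column maxima: C1 → 10, C2 → 5, C3 → 9; minimax = 5.
maximin = minimax = 5, so a saddle point exists.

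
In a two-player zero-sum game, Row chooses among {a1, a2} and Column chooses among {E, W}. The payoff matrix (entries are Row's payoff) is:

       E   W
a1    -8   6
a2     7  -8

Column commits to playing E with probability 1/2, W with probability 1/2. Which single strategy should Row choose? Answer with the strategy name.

Expected payoff of a1: (1/2)·(-8) + (1/2)·6 = -1.
Expected payoff of a2: (1/2)·7 + (1/2)·(-8) = -1/2.
The largest is -1/2, so Row's best response is a2.

a2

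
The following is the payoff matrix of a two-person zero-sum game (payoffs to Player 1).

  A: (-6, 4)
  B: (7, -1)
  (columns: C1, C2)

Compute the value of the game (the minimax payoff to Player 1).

Row minima: A → -6, B → -1; maximin = -1.
Column maxima: C1 → 7, C2 → 4; minimax = 4.
-1 ≠ 4, so there is no saddle point; optimal play is mixed.
Let Player 1 play A with probability p. Expected payoff against C1: (-6)p + 7(1−p) = −13p + 7; against C2: 4p + (-1)(1−p) = 5p − 1.
Setting these equal: −13p + 7 = 5p − 1 ⇒ −18p = -8 ⇒ p = 4/9, and the value is (-13)·(4/9) + 7 = 11/9.
For Player 2: with q = P(C1), equating A's and B's payoffs gives −10q + 4 = 8q − 1 ⇒ q = 5/18.

11/9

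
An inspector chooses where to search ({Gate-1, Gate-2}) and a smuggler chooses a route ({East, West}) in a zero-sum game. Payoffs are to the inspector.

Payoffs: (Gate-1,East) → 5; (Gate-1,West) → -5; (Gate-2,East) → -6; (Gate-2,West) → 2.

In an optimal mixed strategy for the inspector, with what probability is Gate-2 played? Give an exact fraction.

Row minima: Gate-1 → -5, Gate-2 → -6; maximin = -5.
Column maxima: East → 5, West → 2; minimax = 2.
-5 ≠ 2, so there is no saddle point; optimal play is mixed.
Let the inspector play Gate-1 with probability p. Expected payoff against East: 5p + (-6)(1−p) = 11p − 6; against West: (-5)p + 2(1−p) = −7p + 2.
Setting these equal: 11p − 6 = −7p + 2 ⇒ 18p = 8 ⇒ p = 4/9, and the value is (11)·(4/9) − 6 = -10/9.
For the smuggler: with q = P(East), equating Gate-1's and Gate-2's payoffs gives 10q − 5 = −8q + 2 ⇒ q = 7/18.

5/9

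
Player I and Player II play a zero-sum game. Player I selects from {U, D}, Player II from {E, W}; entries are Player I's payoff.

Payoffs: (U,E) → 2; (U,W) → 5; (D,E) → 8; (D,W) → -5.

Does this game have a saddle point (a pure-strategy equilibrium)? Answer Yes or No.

Row minima: U → 2, D → -5; maximin = 2.
Column maxima: E → 8, W → 5; minimax = 5.
2 ≠ 5, so no pure-strategy equilibrium exists.

No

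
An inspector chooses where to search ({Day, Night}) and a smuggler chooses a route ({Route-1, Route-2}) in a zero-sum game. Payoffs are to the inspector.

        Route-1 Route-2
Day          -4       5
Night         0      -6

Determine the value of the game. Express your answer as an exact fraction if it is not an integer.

Row minima: Day → -4, Night → -6; maximin = -4.
Column maxima: Route-1 → 0, Route-2 → 5; minimax = 0.
-4 ≠ 0, so there is no saddle point; optimal play is mixed.
Let the inspector play Day with probability p. Expected payoff against Route-1: (-4)p + 0(1−p) = −4p; against Route-2: 5p + (-6)(1−p) = 11p − 6.
Setting these equal: −4p = 11p − 6 ⇒ −15p = -6 ⇒ p = 2/5, and the value is (-4)·(2/5) = -8/5.
For the smuggler: with q = P(Route-1), equating Day's and Night's payoffs gives −9q + 5 = 6q − 6 ⇒ q = 11/15.

-8/5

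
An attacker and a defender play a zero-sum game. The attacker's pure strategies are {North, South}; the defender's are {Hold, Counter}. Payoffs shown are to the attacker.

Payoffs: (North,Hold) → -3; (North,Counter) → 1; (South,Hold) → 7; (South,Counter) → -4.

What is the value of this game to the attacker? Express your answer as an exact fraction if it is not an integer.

Row minima: North → -3, South → -4; maximin = -3.
Column maxima: Hold → 7, Counter → 1; minimax = 1.
-3 ≠ 1, so there is no saddle point; optimal play is mixed.
Let the attacker play North with probability p. Expected payoff against Hold: (-3)p + 7(1−p) = −10p + 7; against Counter: 1p + (-4)(1−p) = 5p − 4.
Setting these equal: −10p + 7 = 5p − 4 ⇒ −15p = -11 ⇒ p = 11/15, and the value is (-10)·(11/15) + 7 = -1/3.
For the defender: with q = P(Hold), equating North's and South's payoffs gives −4q + 1 = 11q − 4 ⇒ q = 1/3.

-1/3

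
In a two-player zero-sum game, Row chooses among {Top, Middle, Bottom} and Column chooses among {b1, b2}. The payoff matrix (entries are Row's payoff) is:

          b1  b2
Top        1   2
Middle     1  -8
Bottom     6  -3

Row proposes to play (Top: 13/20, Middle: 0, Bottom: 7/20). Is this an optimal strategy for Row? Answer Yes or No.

No

Against b1 this mix gives (13/20)·1 + (7/20)·6 = 11/4.
Against b2 this mix gives (13/20)·2 + (7/20)·(-3) = 1/4.
Column will play b2, holding Row to 1/4. Shifting weight toward the row that does better against b2 would raise this floor (the equalizing mix achieves 3/2 against both b2 and b1), so the proposed strategy is not optimal.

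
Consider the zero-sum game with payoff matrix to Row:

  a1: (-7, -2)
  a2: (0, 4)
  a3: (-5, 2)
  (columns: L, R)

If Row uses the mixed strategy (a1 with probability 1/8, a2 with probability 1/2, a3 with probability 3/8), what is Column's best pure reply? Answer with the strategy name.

L

If Column plays L, Row's expected payoff is (1/8)·(-7) + (1/2)·0 + (3/8)·(-5) = -11/4.
If Column plays R, Row's expected payoff is (1/8)·(-2) + (1/2)·4 + (3/8)·2 = 5/2.
Column minimizes Row's payoff; the smallest is -11/4, so the best response is L.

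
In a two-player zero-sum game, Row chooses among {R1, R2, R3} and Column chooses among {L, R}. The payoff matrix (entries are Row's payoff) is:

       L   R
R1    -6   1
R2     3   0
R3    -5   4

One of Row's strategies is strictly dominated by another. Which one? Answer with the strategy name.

R3 gives a strictly higher payoff than R1 against every column: -5 > -6, 4 > 1.
So R1 is strictly dominated and Row never plays it.

R1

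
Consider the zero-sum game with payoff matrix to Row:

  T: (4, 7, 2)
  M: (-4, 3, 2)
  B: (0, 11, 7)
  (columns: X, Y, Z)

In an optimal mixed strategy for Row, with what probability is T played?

Row minima: T → 2, M → -4, B → 0; maximin = 2.
Column maxima: X → 4, Y → 11, Z → 7; minimax = 4.
2 ≠ 4, so there is no saddle point; optimal play is mixed.
M is strictly dominated by B, so Row never plays it.
Y is strictly dominated by X (it gives Row strictly more in every row), so Column never plays it.
On the remaining 2×2 (T, B vs X, Z):
Let Row play T with probability p. Expected payoff against X: 4p + 0(1−p) = 4p; against Z: 2p + 7(1−p) = −5p + 7.
Setting these equal: 4p = −5p + 7 ⇒ 9p = 7 ⇒ p = 7/9, and the value is (4)·(7/9) = 28/9.
For Column: with q = P(X), equating T's and B's payoffs gives 2q + 2 = −7q + 7 ⇒ q = 5/9.

7/9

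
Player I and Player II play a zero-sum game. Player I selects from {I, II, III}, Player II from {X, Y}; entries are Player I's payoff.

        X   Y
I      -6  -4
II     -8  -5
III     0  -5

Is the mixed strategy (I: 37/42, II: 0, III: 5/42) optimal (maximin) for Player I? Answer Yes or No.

Against X this mix gives (37/42)·(-6) + (5/42)·0 = -37/7.
Against Y this mix gives (37/42)·(-4) + (5/42)·(-5) = -173/42.
Player II will play X, holding Player I to -37/7. Shifting weight toward the row that does better against X would raise this floor (the equalizing mix achieves -30/7 against both X and Y), so the proposed strategy is not optimal.

No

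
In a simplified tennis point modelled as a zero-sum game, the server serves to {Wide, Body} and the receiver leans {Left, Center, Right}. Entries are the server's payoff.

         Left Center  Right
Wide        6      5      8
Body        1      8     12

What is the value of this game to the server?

43/8

Row minima: Wide → 5, Body → 1; maximin = 5.
Column maxima: Left → 6, Center → 8, Right → 12; minimax = 6.
5 ≠ 6, so there is no saddle point; optimal play is mixed.
Right is strictly dominated by Left (it gives the server strictly more in every row), so the receiver never plays it.
On the remaining 2×2 (Wide, Body vs Left, Center):
Let the server play Wide with probability p. Expected payoff against Left: 6p + 1(1−p) = 5p + 1; against Center: 5p + 8(1−p) = −3p + 8.
Setting these equal: 5p + 1 = −3p + 8 ⇒ 8p = 7 ⇒ p = 7/8, and the value is (5)·(7/8) + 1 = 43/8.
For the receiver: with q = P(Left), equating Wide's and Body's payoffs gives q + 5 = −7q + 8 ⇒ q = 3/8.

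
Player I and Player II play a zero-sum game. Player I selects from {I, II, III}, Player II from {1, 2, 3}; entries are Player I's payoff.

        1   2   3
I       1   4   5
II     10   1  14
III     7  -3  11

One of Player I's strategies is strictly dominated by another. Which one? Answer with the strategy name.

III

II gives a strictly higher payoff than III against every column: 10 > 7, 1 > -3, 14 > 11.
So III is strictly dominated and Player I never plays it.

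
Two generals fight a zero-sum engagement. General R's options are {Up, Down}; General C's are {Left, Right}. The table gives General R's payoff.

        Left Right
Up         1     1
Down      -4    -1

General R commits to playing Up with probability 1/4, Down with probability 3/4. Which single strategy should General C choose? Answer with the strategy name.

Left

If General C plays Left, General R's expected payoff is (1/4)·1 + (3/4)·(-4) = -11/4.
If General C plays Right, General R's expected payoff is (1/4)·1 + (3/4)·(-1) = -1/2.
General C minimizes General R's payoff; the smallest is -11/4, so the best response is Left.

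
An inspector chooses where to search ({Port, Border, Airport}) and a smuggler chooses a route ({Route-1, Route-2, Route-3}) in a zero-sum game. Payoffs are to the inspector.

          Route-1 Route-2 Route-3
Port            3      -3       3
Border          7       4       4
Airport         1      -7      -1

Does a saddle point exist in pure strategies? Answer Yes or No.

Yes

Row minima: Port → -3, Border → 4, Airport → -7; maximin = 4.
Column maxima: Route-1 → 7, Route-2 → 4, Route-3 → 4; minimax = 4.
maximin = minimax = 4, so a saddle point exists.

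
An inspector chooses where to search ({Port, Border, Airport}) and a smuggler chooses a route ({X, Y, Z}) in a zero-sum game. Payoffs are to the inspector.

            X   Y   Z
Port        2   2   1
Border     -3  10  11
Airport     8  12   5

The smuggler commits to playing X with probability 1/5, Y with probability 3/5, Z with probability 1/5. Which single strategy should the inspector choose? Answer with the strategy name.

Airport

Expected payoff of Port: (1/5)·2 + (3/5)·2 + (1/5)·1 = 9/5.
Expected payoff of Border: (1/5)·(-3) + (3/5)·10 + (1/5)·11 = 38/5.
Expected payoff of Airport: (1/5)·8 + (3/5)·12 + (1/5)·5 = 49/5.
The largest is 49/5, so the inspector's best response is Airport.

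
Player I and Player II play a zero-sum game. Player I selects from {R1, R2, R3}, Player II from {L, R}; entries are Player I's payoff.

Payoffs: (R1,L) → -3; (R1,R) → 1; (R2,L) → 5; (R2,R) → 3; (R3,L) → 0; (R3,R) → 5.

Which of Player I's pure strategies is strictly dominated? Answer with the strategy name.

R2 gives a strictly higher payoff than R1 against every column: 5 > -3, 3 > 1.
So R1 is strictly dominated and Player I never plays it.

R1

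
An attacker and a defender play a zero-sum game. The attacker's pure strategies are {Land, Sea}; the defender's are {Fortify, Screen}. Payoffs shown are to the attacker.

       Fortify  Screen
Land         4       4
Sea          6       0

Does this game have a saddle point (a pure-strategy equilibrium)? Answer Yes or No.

Row minima: Land → 4, Sea → 0; maximin = 4.
Column maxima: Fortify → 6, Screen → 4; minimax = 4.
maximin = minimax = 4, so a saddle point exists.

Yes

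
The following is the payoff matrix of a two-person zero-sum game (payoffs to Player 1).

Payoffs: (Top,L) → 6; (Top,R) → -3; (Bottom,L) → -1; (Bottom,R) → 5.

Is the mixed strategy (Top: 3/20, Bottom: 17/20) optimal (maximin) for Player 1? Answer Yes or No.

Against L this mix gives (3/20)·6 + (17/20)·(-1) = 1/20.
Against R this mix gives (3/20)·(-3) + (17/20)·5 = 19/5.
Player 2 will play L, holding Player 1 to 1/20. Shifting weight toward the row that does better against L would raise this floor (the equalizing mix achieves 9/5 against both L and R), so the proposed strategy is not optimal.

No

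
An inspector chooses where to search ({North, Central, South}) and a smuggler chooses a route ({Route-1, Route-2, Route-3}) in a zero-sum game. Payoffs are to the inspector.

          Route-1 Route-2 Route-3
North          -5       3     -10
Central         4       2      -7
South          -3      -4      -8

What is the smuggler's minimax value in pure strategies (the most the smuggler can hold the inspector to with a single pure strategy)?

-7

Column maxima: Route-1 → 4, Route-2 → 3, Route-3 → -7.
The smallest of these is -7.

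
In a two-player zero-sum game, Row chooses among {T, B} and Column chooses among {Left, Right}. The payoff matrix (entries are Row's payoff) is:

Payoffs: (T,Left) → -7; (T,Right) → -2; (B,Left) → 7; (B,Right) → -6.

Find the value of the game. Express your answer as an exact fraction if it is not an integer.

-28/9

Row minima: T → -7, B → -6; maximin = -6.
Column maxima: Left → 7, Right → -2; minimax = -2.
-6 ≠ -2, so there is no saddle point; optimal play is mixed.
Let Row play T with probability p. Expected payoff against Left: (-7)p + 7(1−p) = −14p + 7; against Right: (-2)p + (-6)(1−p) = 4p − 6.
Setting these equal: −14p + 7 = 4p − 6 ⇒ −18p = -13 ⇒ p = 13/18, and the value is (-14)·(13/18) + 7 = -28/9.
For Column: with q = P(Left), equating T's and B's payoffs gives −5q − 2 = 13q − 6 ⇒ q = 2/9.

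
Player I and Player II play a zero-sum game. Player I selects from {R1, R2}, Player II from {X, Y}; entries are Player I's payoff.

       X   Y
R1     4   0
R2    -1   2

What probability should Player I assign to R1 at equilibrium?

3/7

Row minima: R1 → 0, R2 → -1; maximin = 0.
Column maxima: X → 4, Y → 2; minimax = 2.
0 ≠ 2, so there is no saddle point; optimal play is mixed.
Let Player I play R1 with probability p. Expected payoff against X: 4p + (-1)(1−p) = 5p − 1; against Y: 0p + 2(1−p) = −2p + 2.
Setting these equal: 5p − 1 = −2p + 2 ⇒ 7p = 3 ⇒ p = 3/7, and the value is (5)·(3/7) − 1 = 8/7.
For Player II: with q = P(X), equating R1's and R2's payoffs gives 4q = −3q + 2 ⇒ q = 2/7.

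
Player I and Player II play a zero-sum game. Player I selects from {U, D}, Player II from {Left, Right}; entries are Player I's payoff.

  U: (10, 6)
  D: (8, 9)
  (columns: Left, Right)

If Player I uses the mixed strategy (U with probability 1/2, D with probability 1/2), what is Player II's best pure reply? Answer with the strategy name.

If Player II plays Left, Player I's expected payoff is (1/2)·10 + (1/2)·8 = 9.
If Player II plays Right, Player I's expected payoff is (1/2)·6 + (1/2)·9 = 15/2.
Player II minimizes Player I's payoff; the smallest is 15/2, so the best response is Right.

Right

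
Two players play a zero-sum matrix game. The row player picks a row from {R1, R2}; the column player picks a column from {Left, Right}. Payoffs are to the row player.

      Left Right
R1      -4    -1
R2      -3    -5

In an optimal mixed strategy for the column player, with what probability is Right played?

Row minima: R1 → -4, R2 → -5; maximin = -4.
Column maxima: Left → -3, Right → -1; minimax = -3.
-4 ≠ -3, so there is no saddle point; optimal play is mixed.
Let the row player play R1 with probability p. Expected payoff against Left: (-4)p + (-3)(1−p) = −p − 3; against Right: (-1)p + (-5)(1−p) = 4p − 5.
Setting these equal: −p − 3 = 4p − 5 ⇒ −5p = -2 ⇒ p = 2/5, and the value is (-1)·(2/5) − 3 = -17/5.
For the column player: with q = P(Left), equating R1's and R2's payoffs gives −3q − 1 = 2q − 5 ⇒ q = 4/5.

1/5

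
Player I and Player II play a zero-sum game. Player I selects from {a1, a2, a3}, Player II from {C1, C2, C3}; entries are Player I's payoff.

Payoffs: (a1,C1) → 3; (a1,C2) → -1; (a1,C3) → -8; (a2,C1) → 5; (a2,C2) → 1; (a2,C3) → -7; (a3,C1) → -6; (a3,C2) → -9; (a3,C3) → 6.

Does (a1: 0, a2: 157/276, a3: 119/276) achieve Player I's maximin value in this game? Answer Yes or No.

No

Against C1 this mix gives (157/276)·5 + (119/276)·(-6) = 71/276.
Against C2 this mix gives (157/276)·1 + (119/276)·(-9) = -457/138.
Against C3 this mix gives (157/276)·(-7) + (119/276)·6 = -385/276.
Player II will play C2, holding Player I to -457/138. Shifting weight toward the row that does better against C2 would raise this floor (the equalizing mix achieves -57/23 against both C2 and C3), so the proposed strategy is not optimal.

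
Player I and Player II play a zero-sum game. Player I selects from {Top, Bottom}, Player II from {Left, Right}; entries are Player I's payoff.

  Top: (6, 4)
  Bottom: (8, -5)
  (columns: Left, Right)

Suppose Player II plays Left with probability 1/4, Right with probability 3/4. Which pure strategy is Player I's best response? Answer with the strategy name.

Top

Expected payoff of Top: (1/4)·6 + (3/4)·4 = 9/2.
Expected payoff of Bottom: (1/4)·8 + (3/4)·(-5) = -7/4.
The largest is 9/2, so Player I's best response is Top.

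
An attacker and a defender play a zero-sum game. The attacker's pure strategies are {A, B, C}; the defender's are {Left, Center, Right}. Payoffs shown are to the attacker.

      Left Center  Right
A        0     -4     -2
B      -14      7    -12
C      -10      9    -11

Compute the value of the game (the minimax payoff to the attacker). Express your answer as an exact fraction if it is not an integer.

Row minima: A → -4, B → -14, C → -11; maximin = -4.
Column maxima: Left → 0, Center → 9, Right → -2; minimax = -2.
-4 ≠ -2, so there is no saddle point; optimal play is mixed.
B is strictly dominated by C, so the attacker never plays it.
With B eliminated, Left is strictly dominated by Right (it gives the attacker strictly more in every remaining row), so the defender never plays it.
On the remaining 2×2 (A, C vs Center, Right):
Let the attacker play A with probability p. Expected payoff against Center: (-4)p + 9(1−p) = −13p + 9; against Right: (-2)p + (-11)(1−p) = 9p − 11.
Setting these equal: −13p + 9 = 9p − 11 ⇒ −22p = -20 ⇒ p = 10/11, and the value is (-13)·(10/11) + 9 = -31/11.
For the defender: with q = P(Center), equating A's and C's payoffs gives −2q − 2 = 20q − 11 ⇒ q = 9/22.

-31/11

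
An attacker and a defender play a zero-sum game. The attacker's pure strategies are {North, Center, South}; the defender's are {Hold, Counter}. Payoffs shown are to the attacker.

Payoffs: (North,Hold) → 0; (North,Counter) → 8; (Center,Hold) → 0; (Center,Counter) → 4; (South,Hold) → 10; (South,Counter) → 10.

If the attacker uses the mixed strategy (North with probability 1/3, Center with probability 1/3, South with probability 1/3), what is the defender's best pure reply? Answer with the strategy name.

If the defender plays Hold, the attacker's expected payoff is (1/3)·0 + (1/3)·0 + (1/3)·10 = 10/3.
If the defender plays Counter, the attacker's expected payoff is (1/3)·8 + (1/3)·4 + (1/3)·10 = 22/3.
The defender minimizes the attacker's payoff; the smallest is 10/3, so the best response is Hold.

Hold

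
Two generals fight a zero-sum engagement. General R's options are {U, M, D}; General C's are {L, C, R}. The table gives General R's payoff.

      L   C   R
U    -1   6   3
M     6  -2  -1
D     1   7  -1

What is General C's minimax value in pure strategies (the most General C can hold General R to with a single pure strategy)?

Column maxima: L → 6, C → 7, R → 3.
The smallest of these is 3.

3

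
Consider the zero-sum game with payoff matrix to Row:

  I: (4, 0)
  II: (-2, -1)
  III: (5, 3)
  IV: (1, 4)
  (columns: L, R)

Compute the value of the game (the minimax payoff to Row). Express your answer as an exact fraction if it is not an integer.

Row minima: I → 0, II → -2, III → 3, IV → 1; maximin = 3.
Column maxima: L → 5, R → 4; minimax = 4.
3 ≠ 4, so there is no saddle point; optimal play is mixed.
I is strictly dominated by III, so Row never plays it.
II is strictly dominated by III, so Row never plays it.
On the remaining 2×2 (III, IV vs L, R):
Let Row play III with probability p. Expected payoff against L: 5p + 1(1−p) = 4p + 1; against R: 3p + 4(1−p) = −p + 4.
Setting these equal: 4p + 1 = −p + 4 ⇒ 5p = 3 ⇒ p = 3/5, and the value is (4)·(3/5) + 1 = 17/5.
For Column: with q = P(L), equating III's and IV's payoffs gives 2q + 3 = −3q + 4 ⇒ q = 1/5.

17/5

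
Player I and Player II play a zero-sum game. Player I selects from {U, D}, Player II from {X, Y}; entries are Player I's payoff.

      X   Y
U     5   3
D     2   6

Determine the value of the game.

Row minima: U → 3, D → 2; maximin = 3.
Column maxima: X → 5, Y → 6; minimax = 5.
3 ≠ 5, so there is no saddle point; optimal play is mixed.
Let Player I play U with probability p. Expected payoff against X: 5p + 2(1−p) = 3p + 2; against Y: 3p + 6(1−p) = −3p + 6.
Setting these equal: 3p + 2 = −3p + 6 ⇒ 6p = 4 ⇒ p = 2/3, and the value is (3)·(2/3) + 2 = 4.
For Player II: with q = P(X), equating U's and D's payoffs gives 2q + 3 = −4q + 6 ⇒ q = 1/2.

4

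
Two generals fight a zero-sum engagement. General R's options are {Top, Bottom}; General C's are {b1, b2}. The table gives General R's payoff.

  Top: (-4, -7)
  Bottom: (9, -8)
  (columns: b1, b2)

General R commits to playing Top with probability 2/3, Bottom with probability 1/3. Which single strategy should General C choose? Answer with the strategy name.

If General C plays b1, General R's expected payoff is (2/3)·(-4) + (1/3)·9 = 1/3.
If General C plays b2, General R's expected payoff is (2/3)·(-7) + (1/3)·(-8) = -22/3.
General C minimizes General R's payoff; the smallest is -22/3, so the best response is b2.

b2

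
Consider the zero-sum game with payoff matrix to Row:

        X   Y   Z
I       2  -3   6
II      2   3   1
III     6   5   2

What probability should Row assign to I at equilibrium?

Row minima: I → -3, II → 1, III → 2; maximin = 2.
Column maxima: X → 6, Y → 5, Z → 6; minimax = 5.
2 ≠ 5, so there is no saddle point; optimal play is mixed.
II is strictly dominated by III, so Row never plays it.
With II eliminated, X is strictly dominated by Y (it gives Row strictly more in every remaining row), so Column never plays it.
On the remaining 2×2 (I, III vs Y, Z):
Let Row play I with probability p. Expected payoff against Y: (-3)p + 5(1−p) = −8p + 5; against Z: 6p + 2(1−p) = 4p + 2.
Setting these equal: −8p + 5 = 4p + 2 ⇒ −12p = -3 ⇒ p = 1/4, and the value is (-8)·(1/4) + 5 = 3.
For Column: with q = P(Y), equating I's and III's payoffs gives −9q + 6 = 3q + 2 ⇒ q = 1/3.

1/4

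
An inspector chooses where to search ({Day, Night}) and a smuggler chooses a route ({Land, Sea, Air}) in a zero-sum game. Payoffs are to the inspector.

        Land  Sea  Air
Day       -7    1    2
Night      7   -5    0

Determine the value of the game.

Row minima: Day → -7, Night → -5; maximin = -5.
Column maxima: Land → 7, Sea → 1, Air → 2; minimax = 1.
-5 ≠ 1, so there is no saddle point; optimal play is mixed.
Air is strictly dominated by Sea (it gives the inspector strictly more in every row), so the smuggler never plays it.
On the remaining 2×2 (Day, Night vs Land, Sea):
Let the inspector play Day with probability p. Expected payoff against Land: (-7)p + 7(1−p) = −14p + 7; against Sea: 1p + (-5)(1−p) = 6p − 5.
Setting these equal: −14p + 7 = 6p − 5 ⇒ −20p = -12 ⇒ p = 3/5, and the value is (-14)·(3/5) + 7 = -7/5.
For the smuggler: with q = P(Land), equating Day's and Night's payoffs gives −8q + 1 = 12q − 5 ⇒ q = 3/10.

-7/5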